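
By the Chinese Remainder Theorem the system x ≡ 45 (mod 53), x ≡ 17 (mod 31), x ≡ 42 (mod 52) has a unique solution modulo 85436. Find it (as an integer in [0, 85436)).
x ≡ 21934 (mod 85436); the representative in [0, 85436) is 21934

The moduli 53, 31, 52 are pairwise coprime, so by the CRT there is a unique solution mod 53·31·52 = 85436.
Solve by successive substitution. Start with x ≡ 45 (mod 53).
  Combine with x ≡ 17 (mod 31): write x = 45 + 53·t and require 45 + 53·t ≡ 17 (mod 31), i.e. 53·t ≡ 17 − 45 ≡ 3 (mod 31). Since 53^(−1) ≡ 24 (mod 31) (53 ≡ 22 (mod 31)), t ≡ 24·3 ≡ 10 (mod 31). So x ≡ 45 + 53·10 = 575 (mod 1643).
  Combine with x ≡ 42 (mod 52): write x = 575 + 1643·t and require 575 + 1643·t ≡ 42 (mod 52), i.e. 1643·t ≡ 42 − 575 ≡ 39 (mod 52). Since 1643^(−1) ≡ 47 (mod 52) (1643 ≡ 31 (mod 52)), t ≡ 47·39 ≡ 13 (mod 52). So x ≡ 575 + 1643·13 = 21934 (mod 85436).
Unique solution in [0, 85436): x = 21934.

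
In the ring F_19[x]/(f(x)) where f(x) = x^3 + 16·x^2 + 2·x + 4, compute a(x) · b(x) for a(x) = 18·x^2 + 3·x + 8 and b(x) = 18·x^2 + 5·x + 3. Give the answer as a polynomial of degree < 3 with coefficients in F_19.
Multiply as integer polynomials: a · b = 324·x^4 + 144·x^3 + 213·x^2 + 49·x + 24. Reducing coefficients mod 19: a · b ≡ x^4 + 11·x^3 + 4·x^2 + 11·x + 5. Now divide by f(x) = x^3 + 16·x^2 + 2·x + 4 in F_19[x], eliminating the leading term at each step:
  leading term x^4: subtract (x)·f(x) = x^4 + 16·x^3 + 2·x^2 + 4·x, leaving 14·x^3 + 2·x^2 + 7·x + 5 (coefficients mod 19)
  leading term 14·x^3: subtract (14)·f(x) = 14·x^3 + 15·x^2 + 9·x + 18, leaving 6·x^2 + 17·x + 6 (coefficients mod 19)
The degree is now < 3, so this is the remainder. Hence a · b ≡ 6·x^2 + 17·x + 6 in F_19[x]/(f).

Final answer: a · b ≡ 6·x^2 + 17·x + 6 (mod f(x))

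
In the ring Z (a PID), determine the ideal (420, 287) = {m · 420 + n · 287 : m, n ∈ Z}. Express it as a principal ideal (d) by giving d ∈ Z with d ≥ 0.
In the PID Z, (a, b) is generated by gcd(a, b). Compute gcd(420, 287) with the extended Euclidean algorithm, tracking rows (r, s, t) with s·420 + t·287 = r:
  row A: (420, 1, 0)   [1·420 + 0·287 = 420]
  row B: (287, 0, 1)   [0·420 + 1·287 = 287]
  420 = 1·287 + 133   → row C = row A − 1·row B = (133, 1, −1)   [check: 1·420 − 1·287 = 133]
  287 = 2·133 + 21   → row D = row B − 2·row C = (21, −2, 3)   [check: −2·420 + 3·287 = 21]
  133 = 6·21 + 7   → row E = row C − 6·row D = (7, 13, −19)   [check: 13·420 − 19·287 = 7]
  21 = 3·7 + 0   → remainder 0, stop. gcd = 7 (last nonzero row E).
So gcd(420, 287) = 7, with Bézout identity 13·420 − 19·287 = 7. Containment (⊇): the Bézout identity exhibits 7 as an element of (420, 287), giving (7) ⊆ (420, 287). Containment (⊆): since 7 | 420 and 7 | 287 (420 = 7·60, 287 = 7·41), every Z-linear combination of 420 and 287 is divisible by 7, so (420, 287) ⊆ (7). Therefore (420, 287) = (7), d = 7.

Final answer: (420, 287) = (7); d = 7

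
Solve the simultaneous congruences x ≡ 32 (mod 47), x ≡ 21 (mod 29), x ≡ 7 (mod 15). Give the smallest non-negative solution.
The moduli 47, 29, 15 are pairwise coprime, so by the CRT there is a unique solution mod 47·29·15 = 20445.
Solve by successive substitution. Start with x ≡ 32 (mod 47).
  Combine with x ≡ 21 (mod 29): write x = 32 + 47·t and require 32 + 47·t ≡ 21 (mod 29), i.e. 47·t ≡ 21 − 32 ≡ 18 (mod 29). Since 47^(−1) ≡ 21 (mod 29) (47 ≡ 18 (mod 29)), t ≡ 21·18 ≡ 1 (mod 29). So x ≡ 32 + 47·1 = 79 (mod 1363).
  Combine with x ≡ 7 (mod 15): write x = 79 + 1363·t and require 79 + 1363·t ≡ 7 (mod 15), i.e. 1363·t ≡ 7 − 79 ≡ 3 (mod 15). Since 1363^(−1) ≡ 7 (mod 15) (1363 ≡ 13 (mod 15)), t ≡ 7·3 ≡ 6 (mod 15). So x ≡ 79 + 1363·6 = 8257 (mod 20445).
Unique solution in [0, 20445): x = 8257.

Final answer: x ≡ 8257 (mod 20445); the representative in [0, 20445) is 8257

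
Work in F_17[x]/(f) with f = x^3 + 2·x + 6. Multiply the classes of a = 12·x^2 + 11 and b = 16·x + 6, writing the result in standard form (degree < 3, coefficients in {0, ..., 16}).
a · b ≡ 4·x^2 + 13·x + 2 (mod f(x))

Multiply as integer polynomials: a · b = 192·x^3 + 72·x^2 + 176·x + 66. Reducing coefficients mod 17: a · b ≡ 5·x^3 + 4·x^2 + 6·x + 15. Now divide by f(x) = x^3 + 2·x + 6 in F_17[x], eliminating the leading term at each step:
  leading term 5·x^3: subtract (5)·f(x) = 5·x^3 + 10·x + 13, leaving 4·x^2 + 13·x + 2 (coefficients mod 17)
The degree is now < 3, so this is the remainder. Hence a · b ≡ 4·x^2 + 13·x + 2 in F_17[x]/(f).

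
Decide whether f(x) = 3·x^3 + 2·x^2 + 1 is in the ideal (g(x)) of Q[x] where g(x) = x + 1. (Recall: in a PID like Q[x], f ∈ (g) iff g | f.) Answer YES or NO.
YES

In Q[x] the ideal (g) consists of all multiples of g, so f ∈ (g) iff g | f, i.e. iff the remainder of f on division by g is 0. Divide f by g (g is monic, so eliminate the leading term of the running remainder at each step):
  leading term 3·x^3: subtract (3·x^2)·g(x) = 3·x^3 + 3·x^2, leaving 1 - x^2
  leading term -x^2: subtract (-x)·g(x) = -x^2 - x, leaving x + 1
  leading term x: subtract (1)·g(x) = x + 1, leaving 0
The remainder is 0, so f(x) = g(x) · h(x) with h(x) = 3·x^2 - x + 1. Hence g | f, i.e. f ∈ (g).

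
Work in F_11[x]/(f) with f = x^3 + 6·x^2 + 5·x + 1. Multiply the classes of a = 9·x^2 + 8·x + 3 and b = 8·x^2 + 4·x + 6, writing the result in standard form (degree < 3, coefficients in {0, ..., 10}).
a · b ≡ 4·x^2 + 9·x + 9 (mod f(x))

Multiply as integer polynomials: a · b = 72·x^4 + 100·x^3 + 110·x^2 + 60·x + 18. Reducing coefficients mod 11: a · b ≡ 6·x^4 + x^3 + 5·x + 7. Now divide by f(x) = x^3 + 6·x^2 + 5·x + 1 in F_11[x], eliminating the leading term at each step:
  leading term 6·x^4: subtract (6·x)·f(x) = 6·x^4 + 3·x^3 + 8·x^2 + 6·x, leaving 9·x^3 + 3·x^2 + 10·x + 7 (coefficients mod 11)
  leading term 9·x^3: subtract (9)·f(x) = 9·x^3 + 10·x^2 + x + 9, leaving 4·x^2 + 9·x + 9 (coefficients mod 11)
The degree is now < 3, so this is the remainder. Hence a · b ≡ 4·x^2 + 9·x + 9 in F_11[x]/(f).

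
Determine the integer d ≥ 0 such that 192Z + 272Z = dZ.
(192, 272) = (16); d = 16

In the PID Z, (a, b) is generated by gcd(a, b). Compute gcd(272, 192) with the extended Euclidean algorithm, tracking rows (r, s, t) with s·272 + t·192 = r:
  row A: (272, 1, 0)   [1·272 + 0·192 = 272]
  row B: (192, 0, 1)   [0·272 + 1·192 = 192]
  272 = 1·192 + 80   → row C = row A − 1·row B = (80, 1, −1)   [check: 1·272 − 1·192 = 80]
  192 = 2·80 + 32   → row D = row B − 2·row C = (32, −2, 3)   [check: −2·272 + 3·192 = 32]
  80 = 2·32 + 16   → row E = row C − 2·row D = (16, 5, −7)   [check: 5·272 − 7·192 = 16]
  32 = 2·16 + 0   → remainder 0, stop. gcd = 16 (last nonzero row E).
So gcd(192, 272) = 16, with Bézout identity 5·272 − 7·192 = 16. Containment (⊇): the Bézout identity exhibits 16 as an element of (192, 272), giving (16) ⊆ (192, 272). Containment (⊆): since 16 | 192 and 16 | 272 (192 = 16·12, 272 = 16·17), every Z-linear combination of 192 and 272 is divisible by 16, so (192, 272) ⊆ (16). Therefore (192, 272) = (16), d = 16.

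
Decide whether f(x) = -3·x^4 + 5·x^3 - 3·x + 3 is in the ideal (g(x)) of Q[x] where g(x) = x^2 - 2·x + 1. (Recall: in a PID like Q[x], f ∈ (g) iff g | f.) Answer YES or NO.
NO

In Q[x] the ideal (g) consists of all multiples of g, so f ∈ (g) iff g | f, i.e. iff the remainder of f on division by g is 0. Divide f by g (g is monic, so eliminate the leading term of the running remainder at each step):
  leading term -3·x^4: subtract (-3·x^2)·g(x) = -3·x^4 + 6·x^3 - 3·x^2, leaving -x^3 + 3·x^2 - 3·x + 3
  leading term -x^3: subtract (-x)·g(x) = -x^3 + 2·x^2 - x, leaving x^2 - 2·x + 3
  leading term x^2: subtract (1)·g(x) = x^2 - 2·x + 1, leaving 2
The remainder r(x) = 2 ≠ 0 (and deg r < deg g), so g ∤ f, i.e. f ∉ (g).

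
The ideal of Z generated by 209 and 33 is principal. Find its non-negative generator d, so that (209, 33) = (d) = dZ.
(209, 33) = (11); d = 11

In the PID Z, (a, b) is generated by gcd(a, b). Compute gcd(209, 33) with the extended Euclidean algorithm, tracking rows (r, s, t) with s·209 + t·33 = r:
  row A: (209, 1, 0)   [1·209 + 0·33 = 209]
  row B: (33, 0, 1)   [0·209 + 1·33 = 33]
  209 = 6·33 + 11   → row C = row A − 6·row B = (11, 1, −6)   [check: 1·209 − 6·33 = 11]
  33 = 3·11 + 0   → remainder 0, stop. gcd = 11 (last nonzero row C).
So gcd(209, 33) = 11, with Bézout identity 1·209 − 6·33 = 11. Containment (⊇): the Bézout identity exhibits 11 as an element of (209, 33), giving (11) ⊆ (209, 33). Containment (⊆): since 11 | 209 and 11 | 33 (209 = 11·19, 33 = 11·3), every Z-linear combination of 209 and 33 is divisible by 11, so (209, 33) ⊆ (11). Therefore (209, 33) = (11), d = 11.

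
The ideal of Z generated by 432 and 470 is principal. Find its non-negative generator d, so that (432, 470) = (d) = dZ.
(432, 470) = (2); d = 2

In the PID Z, (a, b) is generated by gcd(a, b). Compute gcd(470, 432) with the extended Euclidean algorithm, tracking rows (r, s, t) with s·470 + t·432 = r:
  row A: (470, 1, 0)   [1·470 + 0·432 = 470]
  row B: (432, 0, 1)   [0·470 + 1·432 = 432]
  470 = 1·432 + 38   → row C = row A − 1·row B = (38, 1, −1)   [check: 1·470 − 1·432 = 38]
  432 = 11·38 + 14   → row D = row B − 11·row C = (14, −11, 12)   [check: −11·470 + 12·432 = 14]
  38 = 2·14 + 10   → row E = row C − 2·row D = (10, 23, −25)   [check: 23·470 − 25·432 = 10]
  14 = 1·10 + 4   → row F = row D − 1·row E = (4, −34, 37)   [check: −34·470 + 37·432 = 4]
  10 = 2·4 + 2   → row G = row E − 2·row F = (2, 91, −99)   [check: 91·470 − 99·432 = 2]
  4 = 2·2 + 0   → remainder 0, stop. gcd = 2 (last nonzero row G).
So gcd(432, 470) = 2, with Bézout identity 91·470 − 99·432 = 2. Containment (⊇): the Bézout identity exhibits 2 as an element of (432, 470), giving (2) ⊆ (432, 470). Containment (⊆): since 2 | 432 and 2 | 470 (432 = 2·216, 470 = 2·235), every Z-linear combination of 432 and 470 is divisible by 2, so (432, 470) ⊆ (2). Therefore (432, 470) = (2), d = 2.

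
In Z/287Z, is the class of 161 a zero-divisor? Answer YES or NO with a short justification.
YES

gcd(161, 287) = 7 > 1, so 161 is not a unit in Z/287Z. In Z/nZ every nonzero non-unit is a zero-divisor: explicitly, take b = 287/gcd = 41 ≠ 0 (mod 287); then 161·41 = 6601 = 23·287, i.e. 161·41 ≡ 0 (mod 287). So 161 is a zero-divisor.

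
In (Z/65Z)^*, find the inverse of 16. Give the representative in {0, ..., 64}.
Apply the extended Euclidean algorithm to (65, 16), tracking rows (r, s, t) with s·65 + t·16 = r. Each division r_prev = q·r_cur + r_new produces the new row as (previous row) − q·(current row):
  row A: (65, 1, 0)   [1·65 + 0·16 = 65]
  row B: (16, 0, 1)   [0·65 + 1·16 = 16]
  65 = 4·16 + 1   → row C = row A − 4·row B = (1, 1, −4)   [check: 1·65 − 4·16 = 1]
  16 = 16·1 + 0   → remainder 0, stop. gcd = 1 (last nonzero row C).
The gcd is 1, so 16 is invertible mod 65. The last nonzero row gives 1·65 − 4·16 = 1, so t = −4. So 16^(−1) ≡ −4 ≡ 61 (mod 65). Verify: 16 · 61 = 976 ≡ 1 (mod 65). ✓

Final answer: 16^(−1) ≡ 61 (mod 65)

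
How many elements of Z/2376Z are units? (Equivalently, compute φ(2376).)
An element a ∈ Z/2376Z is a unit iff gcd(a, 2376) = 1, so the number of units is φ(2376). φ is multiplicative, with φ(p^e) = p^e − p^(e−1). Factorise 2376 = 2^3 · 3^3 · 11. Then
  φ(2376) = (2^3 − 2^2) · (3^3 − 3^2) · (11 − 1) = 4 · 18 · 10 = 720.

Final answer: Z/2376Z has φ(2376) = 720 units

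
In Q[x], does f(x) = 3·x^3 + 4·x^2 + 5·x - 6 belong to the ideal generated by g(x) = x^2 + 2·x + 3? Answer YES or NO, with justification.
YES

In Q[x] the ideal (g) consists of all multiples of g, so f ∈ (g) iff g | f, i.e. iff the remainder of f on division by g is 0. Divide f by g (g is monic, so eliminate the leading term of the running remainder at each step):
  leading term 3·x^3: subtract (3·x)·g(x) = 3·x^3 + 6·x^2 + 9·x, leaving -2·x^2 - 4·x - 6
  leading term -2·x^2: subtract (-2)·g(x) = -2·x^2 - 4·x - 6, leaving 0
The remainder is 0, so f(x) = g(x) · h(x) with h(x) = 3·x - 2. Hence g | f, i.e. f ∈ (g).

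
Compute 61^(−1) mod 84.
61^(−1) ≡ 73 (mod 84)

Apply the extended Euclidean algorithm to (84, 61), tracking rows (r, s, t) with s·84 + t·61 = r. Each division r_prev = q·r_cur + r_new produces the new row as (previous row) − q·(current row):
  row A: (84, 1, 0)   [1·84 + 0·61 = 84]
  row B: (61, 0, 1)   [0·84 + 1·61 = 61]
  84 = 1·61 + 23   → row C = row A − 1·row B = (23, 1, −1)   [check: 1·84 − 1·61 = 23]
  61 = 2·23 + 15   → row D = row B − 2·row C = (15, −2, 3)   [check: −2·84 + 3·61 = 15]
  23 = 1·15 + 8   → row E = row C − 1·row D = (8, 3, −4)   [check: 3·84 − 4·61 = 8]
  15 = 1·8 + 7   → row F = row D − 1·row E = (7, −5, 7)   [check: −5·84 + 7·61 = 7]
  8 = 1·7 + 1   → row G = row E − 1·row F = (1, 8, −11)   [check: 8·84 − 11·61 = 1]
  7 = 7·1 + 0   → remainder 0, stop. gcd = 1 (last nonzero row G).
The gcd is 1, so 61 is invertible mod 84. The last nonzero row gives 8·84 − 11·61 = 1, so t = −11. So 61^(−1) ≡ −11 ≡ 73 (mod 84). Verify: 61 · 73 = 4453 ≡ 1 (mod 84). ✓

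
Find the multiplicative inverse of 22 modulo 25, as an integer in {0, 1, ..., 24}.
22^(−1) ≡ 8 (mod 25)

Apply the extended Euclidean algorithm to (25, 22), tracking rows (r, s, t) with s·25 + t·22 = r. Each division r_prev = q·r_cur + r_new produces the new row as (previous row) − q·(current row):
  row A: (25, 1, 0)   [1·25 + 0·22 = 25]
  row B: (22, 0, 1)   [0·25 + 1·22 = 22]
  25 = 1·22 + 3   → row C = row A − 1·row B = (3, 1, −1)   [check: 1·25 − 1·22 = 3]
  22 = 7·3 + 1   → row D = row B − 7·row C = (1, −7, 8)   [check: −7·25 + 8·22 = 1]
  3 = 3·1 + 0   → remainder 0, stop. gcd = 1 (last nonzero row D).
The gcd is 1, so 22 is invertible mod 25. The last nonzero row gives −7·25 + 8·22 = 1, so t = 8. So 22^(−1) ≡ 8 (mod 25). Verify: 22 · 8 = 176 ≡ 1 (mod 25). ✓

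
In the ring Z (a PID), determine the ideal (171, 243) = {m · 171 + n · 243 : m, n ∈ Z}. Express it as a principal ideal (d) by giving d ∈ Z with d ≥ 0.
(171, 243) = (9); d = 9

In the PID Z, (a, b) is generated by gcd(a, b). Compute gcd(243, 171) with the extended Euclidean algorithm, tracking rows (r, s, t) with s·243 + t·171 = r:
  row A: (243, 1, 0)   [1·243 + 0·171 = 243]
  row B: (171, 0, 1)   [0·243 + 1·171 = 171]
  243 = 1·171 + 72   → row C = row A − 1·row B = (72, 1, −1)   [check: 1·243 − 1·171 = 72]
  171 = 2·72 + 27   → row D = row B − 2·row C = (27, −2, 3)   [check: −2·243 + 3·171 = 27]
  72 = 2·27 + 18   → row E = row C − 2·row D = (18, 5, −7)   [check: 5·243 − 7·171 = 18]
  27 = 1·18 + 9   → row F = row D − 1·row E = (9, −7, 10)   [check: −7·243 + 10·171 = 9]
  18 = 2·9 + 0   → remainder 0, stop. gcd = 9 (last nonzero row F).
So gcd(171, 243) = 9, with Bézout identity −7·243 + 10·171 = 9. Containment (⊇): the Bézout identity exhibits 9 as an element of (171, 243), giving (9) ⊆ (171, 243). Containment (⊆): since 9 | 171 and 9 | 243 (171 = 9·19, 243 = 9·27), every Z-linear combination of 171 and 243 is divisible by 9, so (171, 243) ⊆ (9). Therefore (171, 243) = (9), d = 9.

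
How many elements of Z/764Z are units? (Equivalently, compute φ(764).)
An element a ∈ Z/764Z is a unit iff gcd(a, 764) = 1, so the number of units is φ(764). φ is multiplicative, with φ(p^e) = p^e − p^(e−1). Factorise 764 = 2^2 · 191. Then
  φ(764) = (2^2 − 2^1) · (191 − 1) = 2 · 190 = 380.

Final answer: Z/764Z has φ(764) = 380 units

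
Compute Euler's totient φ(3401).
φ is multiplicative, with φ(p^e) = p^e − p^(e−1). Factorise 3401 = 19 · 179. Then
  φ(3401) = (19 − 1) · (179 − 1) = 18 · 178 = 3204.

Final answer: φ(3401) = 3204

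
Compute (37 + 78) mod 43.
Reduce the summands first: 78 ≡ 35 (mod 43), so 37 + 78 ≡ 37 + 35 (mod 43). 37 + 35 = 72; 72 = 1·43 + 29, so (37 + 78) mod 43 = 29.

Final answer: 29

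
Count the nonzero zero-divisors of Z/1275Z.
In Z/1275Z each nonzero element is either a unit (gcd with 1275 is 1) or a zero-divisor (gcd > 1). The number of units is φ(1275): factorise 1275 = 3 · 5^2 · 17, so φ(1275) = (3 − 1) · (5^2 − 5^1) · (17 − 1) = 2 · 20 · 16 = 640. The nonzero elements number 1275 − 1 = 1274. Hence the nonzero zero-divisors number 1274 − 640 = 634.

Final answer: Z/1275Z has 634 nonzero zero-divisors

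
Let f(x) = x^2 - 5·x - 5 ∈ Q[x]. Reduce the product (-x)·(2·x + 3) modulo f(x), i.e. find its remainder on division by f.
First multiply in Q[x] without reducing: a · b = -2·x^2 - 3·x. Now divide by f(x) = x^2 - 5·x - 5, eliminating the leading term at each step:
  leading term -2·x^2: subtract (-2)·f(x) = -2·x^2 + 10·x + 10, leaving -13·x - 10
The degree is now < 2, so this is the remainder. Hence a · b ≡ -13·x - 10 in Q[x]/(f).

Final answer: a · b ≡ -13·x - 10 (mod f(x))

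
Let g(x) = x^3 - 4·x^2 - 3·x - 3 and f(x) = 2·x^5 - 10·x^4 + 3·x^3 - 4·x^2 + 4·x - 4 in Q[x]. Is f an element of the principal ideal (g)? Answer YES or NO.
In Q[x] the ideal (g) consists of all multiples of g, so f ∈ (g) iff g | f, i.e. iff the remainder of f on division by g is 0. Divide f by g (g is monic, so eliminate the leading term of the running remainder at each step):
  leading term 2·x^5: subtract (2·x^2)·g(x) = 2·x^5 - 8·x^4 - 6·x^3 - 6·x^2, leaving -2·x^4 + 9·x^3 + 2·x^2 + 4·x - 4
  leading term -2·x^4: subtract (-2·x)·g(x) = -2·x^4 + 8·x^3 + 6·x^2 + 6·x, leaving x^3 - 4·x^2 - 2·x - 4
  leading term x^3: subtract (1)·g(x) = x^3 - 4·x^2 - 3·x - 3, leaving x - 1
The remainder r(x) = x - 1 ≠ 0 (and deg r < deg g), so g ∤ f, i.e. f ∉ (g).

Final answer: NO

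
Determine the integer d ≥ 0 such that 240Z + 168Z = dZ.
(240, 168) = (24); d = 24

In the PID Z, (a, b) is generated by gcd(a, b). Compute gcd(240, 168) with the extended Euclidean algorithm, tracking rows (r, s, t) with s·240 + t·168 = r:
  row A: (240, 1, 0)   [1·240 + 0·168 = 240]
  row B: (168, 0, 1)   [0·240 + 1·168 = 168]
  240 = 1·168 + 72   → row C = row A − 1·row B = (72, 1, −1)   [check: 1·240 − 1·168 = 72]
  168 = 2·72 + 24   → row D = row B − 2·row C = (24, −2, 3)   [check: −2·240 + 3·168 = 24]
  72 = 3·24 + 0   → remainder 0, stop. gcd = 24 (last nonzero row D).
So gcd(240, 168) = 24, with Bézout identity −2·240 + 3·168 = 24. Containment (⊇): the Bézout identity exhibits 24 as an element of (240, 168), giving (24) ⊆ (240, 168). Containment (⊆): since 24 | 240 and 24 | 168 (240 = 24·10, 168 = 24·7), every Z-linear combination of 240 and 168 is divisible by 24, so (240, 168) ⊆ (24). Therefore (240, 168) = (24), d = 24.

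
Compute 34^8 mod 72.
Use repeated squaring. Binary(8) = 1000. Walk through the bits of the exponent 8 left-to-right: at each bit after the leading one, square the running value, then multiply by 34 if the bit is 1 (always reducing mod 72):
  bit 1 = 1 (leading): start with 34.
  bit 2 = 0: square 34^2 = 1156 ≡ 4 (mod 72).
  bit 3 = 0: square 4^2 = 16 (mod 72).
  bit 4 = 0: square 16^2 = 256 ≡ 40 (mod 72).
Final value: 34^8 ≡ 40 (mod 72).

Final answer: 40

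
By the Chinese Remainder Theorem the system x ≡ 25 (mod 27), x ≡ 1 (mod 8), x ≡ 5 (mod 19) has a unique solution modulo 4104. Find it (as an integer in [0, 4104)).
x ≡ 1753 (mod 4104); the representative in [0, 4104) is 1753

The moduli 27, 8, 19 are pairwise coprime, so by the CRT there is a unique solution mod 27·8·19 = 4104.
Solve by successive substitution. Start with x ≡ 25 (mod 27).
  Combine with x ≡ 1 (mod 8): write x = 25 + 27·t and require 25 + 27·t ≡ 1 (mod 8), i.e. 27·t ≡ 1 − 25 ≡ 0 (mod 8). Since 27^(−1) ≡ 3 (mod 8) (27 ≡ 3 (mod 8)), t ≡ 3·0 ≡ 0 (mod 8). So x ≡ 25 + 27·0 = 25 (mod 216).
  Combine with x ≡ 5 (mod 19): write x = 25 + 216·t and require 25 + 216·t ≡ 5 (mod 19), i.e. 216·t ≡ 5 − 25 ≡ 18 (mod 19). Since 216^(−1) ≡ 11 (mod 19) (216 ≡ 7 (mod 19)), t ≡ 11·18 ≡ 8 (mod 19). So x ≡ 25 + 216·8 = 1753 (mod 4104).
Unique solution in [0, 4104): x = 1753.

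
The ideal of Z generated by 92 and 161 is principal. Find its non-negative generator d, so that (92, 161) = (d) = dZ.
In the PID Z, (a, b) is generated by gcd(a, b). Compute gcd(161, 92) with the extended Euclidean algorithm, tracking rows (r, s, t) with s·161 + t·92 = r:
  row A: (161, 1, 0)   [1·161 + 0·92 = 161]
  row B: (92, 0, 1)   [0·161 + 1·92 = 92]
  161 = 1·92 + 69   → row C = row A − 1·row B = (69, 1, −1)   [check: 1·161 − 1·92 = 69]
  92 = 1·69 + 23   → row D = row B − 1·row C = (23, −1, 2)   [check: −1·161 + 2·92 = 23]
  69 = 3·23 + 0   → remainder 0, stop. gcd = 23 (last nonzero row D).
So gcd(92, 161) = 23, with Bézout identity −1·161 + 2·92 = 23. Containment (⊇): the Bézout identity exhibits 23 as an element of (92, 161), giving (23) ⊆ (92, 161). Containment (⊆): since 23 | 92 and 23 | 161 (92 = 23·4, 161 = 23·7), every Z-linear combination of 92 and 161 is divisible by 23, so (92, 161) ⊆ (23). Therefore (92, 161) = (23), d = 23.

Final answer: (92, 161) = (23); d = 23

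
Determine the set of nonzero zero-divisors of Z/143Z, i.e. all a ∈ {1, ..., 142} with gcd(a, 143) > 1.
An element a ∈ Z/143Z (with a ≠ 0) is a zero-divisor iff gcd(a, 143) > 1 (because a is a unit precisely when gcd(a, n) = 1, and in Z/nZ every nonzero, non-unit element is a zero-divisor). Scan a = 1, ..., 142 and keep those with gcd(a, 143) > 1:
  gcd(11, 143) = 11, gcd(13, 143) = 13, gcd(22, 143) = 11, gcd(26, 143) = 13, gcd(33, 143) = 11, gcd(39, 143) = 13, gcd(44, 143) = 11, gcd(52, 143) = 13, gcd(55, 143) = 11, gcd(65, 143) = 13, gcd(66, 143) = 11, gcd(77, 143) = 11, gcd(78, 143) = 13, gcd(88, 143) = 11, gcd(91, 143) = 13, gcd(99, 143) = 11, gcd(104, 143) = 13, gcd(110, 143) = 11, gcd(117, 143) = 13, gcd(121, 143) = 11, gcd(130, 143) = 13, gcd(132, 143) = 11.
All other a ∈ {1, ..., 142} have gcd(a, 143) = 1 and are units. So the nonzero zero-divisors are exactly the 22 values of a appearing in this scan.

Final answer: nonzero zero-divisors of Z/143Z = {11, 13, 22, 26, 33, 39, 44, 52, 55, 65, 66, 77, 78, 88, 91, 99, 104, 110, 117, 121, 130, 132}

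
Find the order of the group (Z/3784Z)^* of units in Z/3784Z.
(Z/3784Z)^* consists of the classes a with gcd(a, 3784) = 1, so its order is φ(3784). φ is multiplicative, with φ(p^e) = p^e − p^(e−1). Factorise 3784 = 2^3 · 11 · 43. Then
  φ(3784) = (2^3 − 2^2) · (11 − 1) · (43 − 1) = 4 · 10 · 42 = 1680.
Thus |(Z/3784Z)^*| = 1680.

Final answer: |(Z/3784Z)^*| = 1680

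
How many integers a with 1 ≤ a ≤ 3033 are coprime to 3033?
2016

The number of a ∈ {1, ..., 3033} with gcd(a, 3033) = 1 is by definition Euler's totient φ(3033). φ is multiplicative, with φ(p^e) = p^e − p^(e−1). Factorise 3033 = 3^2 · 337. Then
  φ(3033) = (3^2 − 3^1) · (337 − 1) = 6 · 336 = 2016.
So there are 2016 such integers.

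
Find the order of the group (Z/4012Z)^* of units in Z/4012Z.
(Z/4012Z)^* consists of the classes a with gcd(a, 4012) = 1, so its order is φ(4012). φ is multiplicative, with φ(p^e) = p^e − p^(e−1). Factorise 4012 = 2^2 · 17 · 59. Then
  φ(4012) = (2^2 − 2^1) · (17 − 1) · (59 − 1) = 2 · 16 · 58 = 1856.
Thus |(Z/4012Z)^*| = 1856.

Final answer: |(Z/4012Z)^*| = 1856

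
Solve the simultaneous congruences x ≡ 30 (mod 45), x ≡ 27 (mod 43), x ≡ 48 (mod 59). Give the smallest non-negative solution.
The moduli 45, 43, 59 are pairwise coprime, so by the CRT there is a unique solution mod 45·43·59 = 114165.
Solve by successive substitution. Start with x ≡ 30 (mod 45).
  Combine with x ≡ 27 (mod 43): write x = 30 + 45·t and require 30 + 45·t ≡ 27 (mod 43), i.e. 45·t ≡ 27 − 30 ≡ 40 (mod 43). Since 45^(−1) ≡ 22 (mod 43) (45 ≡ 2 (mod 43)), t ≡ 22·40 ≡ 20 (mod 43). So x ≡ 30 + 45·20 = 930 (mod 1935).
  Combine with x ≡ 48 (mod 59): write x = 930 + 1935·t and require 930 + 1935·t ≡ 48 (mod 59), i.e. 1935·t ≡ 48 − 930 ≡ 3 (mod 59). Since 1935^(−1) ≡ 54 (mod 59) (1935 ≡ 47 (mod 59)), t ≡ 54·3 ≡ 44 (mod 59). So x ≡ 930 + 1935·44 = 86070 (mod 114165).
Unique solution in [0, 114165): x = 86070.

Final answer: x ≡ 86070 (mod 114165); the representative in [0, 114165) is 86070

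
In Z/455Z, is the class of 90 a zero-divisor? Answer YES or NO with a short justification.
YES

gcd(90, 455) = 5 > 1, so 90 is not a unit in Z/455Z. In Z/nZ every nonzero non-unit is a zero-divisor: explicitly, take b = 455/gcd = 91 ≠ 0 (mod 455); then 90·91 = 8190 = 18·455, i.e. 90·91 ≡ 0 (mod 455). So 90 is a zero-divisor.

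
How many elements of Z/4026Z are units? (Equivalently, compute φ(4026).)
Z/4026Z has φ(4026) = 1200 units

An element a ∈ Z/4026Z is a unit iff gcd(a, 4026) = 1, so the number of units is φ(4026). φ is multiplicative, with φ(p^e) = p^e − p^(e−1). Factorise 4026 = 2 · 3 · 11 · 61. Then
  φ(4026) = (2 − 1) · (3 − 1) · (11 − 1) · (61 − 1) = 1 · 2 · 10 · 60 = 1200.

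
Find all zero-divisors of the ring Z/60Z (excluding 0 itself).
An element a ∈ Z/60Z (with a ≠ 0) is a zero-divisor iff gcd(a, 60) > 1 (because a is a unit precisely when gcd(a, n) = 1, and in Z/nZ every nonzero, non-unit element is a zero-divisor). Scan a = 1, ..., 59 and keep those with gcd(a, 60) > 1:
  gcd(2, 60) = 2, gcd(3, 60) = 3, gcd(4, 60) = 4, gcd(5, 60) = 5, gcd(6, 60) = 6, gcd(8, 60) = 4, gcd(9, 60) = 3, gcd(10, 60) = 10, gcd(12, 60) = 12, gcd(14, 60) = 2, gcd(15, 60) = 15, gcd(16, 60) = 4, gcd(18, 60) = 6, gcd(20, 60) = 20, gcd(21, 60) = 3, gcd(22, 60) = 2, gcd(24, 60) = 12, gcd(25, 60) = 5, gcd(26, 60) = 2, gcd(27, 60) = 3, gcd(28, 60) = 4, gcd(30, 60) = 30, gcd(32, 60) = 4, gcd(33, 60) = 3, gcd(34, 60) = 2, gcd(35, 60) = 5, gcd(36, 60) = 12, gcd(38, 60) = 2, gcd(39, 60) = 3, gcd(40, 60) = 20, gcd(42, 60) = 6, gcd(44, 60) = 4, gcd(45, 60) = 15, gcd(46, 60) = 2, gcd(48, 60) = 12, gcd(50, 60) = 10, gcd(51, 60) = 3, gcd(52, 60) = 4, gcd(54, 60) = 6, gcd(55, 60) = 5, gcd(56, 60) = 4, gcd(57, 60) = 3, gcd(58, 60) = 2.
All other a ∈ {1, ..., 59} have gcd(a, 60) = 1 and are units. So the nonzero zero-divisors are exactly the 43 values of a appearing in this scan.

Final answer: nonzero zero-divisors of Z/60Z = {2, 3, 4, 5, 6, 8, 9, 10, 12, 14, 15, 16, 18, 20, 21, 22, 24, 25, 26, 27, 28, 30, 32, 33, 34, 35, 36, 38, 39, 40, 42, 44, 45, 46, 48, 50, 51, 52, 54, 55, 56, 57, 58}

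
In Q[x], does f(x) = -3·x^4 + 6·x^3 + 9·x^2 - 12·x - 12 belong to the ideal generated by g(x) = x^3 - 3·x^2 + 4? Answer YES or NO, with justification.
In Q[x] the ideal (g) consists of all multiples of g, so f ∈ (g) iff g | f, i.e. iff the remainder of f on division by g is 0. Divide f by g (g is monic, so eliminate the leading term of the running remainder at each step):
  leading term -3·x^4: subtract (-3·x)·g(x) = -3·x^4 + 9·x^3 - 12·x, leaving -3·x^3 + 9·x^2 - 12
  leading term -3·x^3: subtract (-3)·g(x) = -3·x^3 + 9·x^2 - 12, leaving 0
The remainder is 0, so f(x) = g(x) · h(x) with h(x) = -3·x - 3. Hence g | f, i.e. f ∈ (g).

Final answer: YES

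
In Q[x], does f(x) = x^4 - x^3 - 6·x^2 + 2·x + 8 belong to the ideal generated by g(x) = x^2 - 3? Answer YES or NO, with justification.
In Q[x] the ideal (g) consists of all multiples of g, so f ∈ (g) iff g | f, i.e. iff the remainder of f on division by g is 0. Divide f by g (g is monic, so eliminate the leading term of the running remainder at each step):
  leading term x^4: subtract (x^2)·g(x) = x^4 - 3·x^2, leaving -x^3 - 3·x^2 + 2·x + 8
  leading term -x^3: subtract (-x)·g(x) = -x^3 + 3·x, leaving -3·x^2 - x + 8
  leading term -3·x^2: subtract (-3)·g(x) = 9 - 3·x^2, leaving -x - 1
The remainder r(x) = -x - 1 ≠ 0 (and deg r < deg g), so g ∤ f, i.e. f ∉ (g).

Final answer: NO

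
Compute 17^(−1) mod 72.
Apply the extended Euclidean algorithm to (72, 17), tracking rows (r, s, t) with s·72 + t·17 = r. Each division r_prev = q·r_cur + r_new produces the new row as (previous row) − q·(current row):
  row A: (72, 1, 0)   [1·72 + 0·17 = 72]
  row B: (17, 0, 1)   [0·72 + 1·17 = 17]
  72 = 4·17 + 4   → row C = row A − 4·row B = (4, 1, −4)   [check: 1·72 − 4·17 = 4]
  17 = 4·4 + 1   → row D = row B − 4·row C = (1, −4, 17)   [check: −4·72 + 17·17 = 1]
  4 = 4·1 + 0   → remainder 0, stop. gcd = 1 (last nonzero row D).
The gcd is 1, so 17 is invertible mod 72. The last nonzero row gives −4·72 + 17·17 = 1, so t = 17. So 17^(−1) ≡ 17 (mod 72). Verify: 17 · 17 = 289 ≡ 1 (mod 72). ✓

Final answer: 17^(−1) ≡ 17 (mod 72)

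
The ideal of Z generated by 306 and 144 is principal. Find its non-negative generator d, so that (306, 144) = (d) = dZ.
(306, 144) = (18); d = 18

In the PID Z, (a, b) is generated by gcd(a, b). Compute gcd(306, 144) with the extended Euclidean algorithm, tracking rows (r, s, t) with s·306 + t·144 = r:
  row A: (306, 1, 0)   [1·306 + 0·144 = 306]
  row B: (144, 0, 1)   [0·306 + 1·144 = 144]
  306 = 2·144 + 18   → row C = row A − 2·row B = (18, 1, −2)   [check: 1·306 − 2·144 = 18]
  144 = 8·18 + 0   → remainder 0, stop. gcd = 18 (last nonzero row C).
So gcd(306, 144) = 18, with Bézout identity 1·306 − 2·144 = 18. Containment (⊇): the Bézout identity exhibits 18 as an element of (306, 144), giving (18) ⊆ (306, 144). Containment (⊆): since 18 | 306 and 18 | 144 (306 = 18·17, 144 = 18·8), every Z-linear combination of 306 and 144 is divisible by 18, so (306, 144) ⊆ (18). Therefore (306, 144) = (18), d = 18.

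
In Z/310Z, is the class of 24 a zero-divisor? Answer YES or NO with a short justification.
gcd(24, 310) = 2 > 1, so 24 is not a unit in Z/310Z. In Z/nZ every nonzero non-unit is a zero-divisor: explicitly, take b = 310/gcd = 155 ≠ 0 (mod 310); then 24·155 = 3720 = 12·310, i.e. 24·155 ≡ 0 (mod 310). So 24 is a zero-divisor.

Final answer: YES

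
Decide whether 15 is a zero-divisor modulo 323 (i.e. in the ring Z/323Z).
NO

gcd(15, 323) = 1, so 15 is a unit in Z/323Z (it has a multiplicative inverse). A unit cannot be a zero-divisor: if 15·b ≡ 0 then multiplying both sides by 15^(−1) gives b ≡ 0. So 15 is not a zero-divisor.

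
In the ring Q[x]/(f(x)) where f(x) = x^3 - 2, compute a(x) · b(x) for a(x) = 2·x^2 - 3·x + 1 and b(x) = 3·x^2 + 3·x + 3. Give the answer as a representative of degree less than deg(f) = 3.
a · b ≡ 6·x - 3 (mod f(x))

First multiply in Q[x] without reducing: a · b = 6·x^4 - 3·x^3 - 6·x + 3. Now divide by f(x) = x^3 - 2, eliminating the leading term at each step:
  leading term 6·x^4: subtract (6·x)·f(x) = 6·x^4 - 12·x, leaving -3·x^3 + 6·x + 3
  leading term -3·x^3: subtract (-3)·f(x) = 6 - 3·x^3, leaving 6·x - 3
The degree is now < 3, so this is the remainder. Hence a · b ≡ 6·x - 3 in Q[x]/(f).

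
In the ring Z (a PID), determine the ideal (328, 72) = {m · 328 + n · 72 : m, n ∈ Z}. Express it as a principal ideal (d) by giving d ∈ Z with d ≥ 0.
In the PID Z, (a, b) is generated by gcd(a, b). Compute gcd(328, 72) with the extended Euclidean algorithm, tracking rows (r, s, t) with s·328 + t·72 = r:
  row A: (328, 1, 0)   [1·328 + 0·72 = 328]
  row B: (72, 0, 1)   [0·328 + 1·72 = 72]
  328 = 4·72 + 40   → row C = row A − 4·row B = (40, 1, −4)   [check: 1·328 − 4·72 = 40]
  72 = 1·40 + 32   → row D = row B − 1·row C = (32, −1, 5)   [check: −1·328 + 5·72 = 32]
  40 = 1·32 + 8   → row E = row C − 1·row D = (8, 2, −9)   [check: 2·328 − 9·72 = 8]
  32 = 4·8 + 0   → remainder 0, stop. gcd = 8 (last nonzero row E).
So gcd(328, 72) = 8, with Bézout identity 2·328 − 9·72 = 8. Containment (⊇): the Bézout identity exhibits 8 as an element of (328, 72), giving (8) ⊆ (328, 72). Containment (⊆): since 8 | 328 and 8 | 72 (328 = 8·41, 72 = 8·9), every Z-linear combination of 328 and 72 is divisible by 8, so (328, 72) ⊆ (8). Therefore (328, 72) = (8), d = 8.

Final answer: (328, 72) = (8); d = 8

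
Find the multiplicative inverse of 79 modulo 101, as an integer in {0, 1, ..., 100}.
79^(−1) ≡ 78 (mod 101)

Apply the extended Euclidean algorithm to (101, 79), tracking rows (r, s, t) with s·101 + t·79 = r. Each division r_prev = q·r_cur + r_new produces the new row as (previous row) − q·(current row):
  row A: (101, 1, 0)   [1·101 + 0·79 = 101]
  row B: (79, 0, 1)   [0·101 + 1·79 = 79]
  101 = 1·79 + 22   → row C = row A − 1·row B = (22, 1, −1)   [check: 1·101 − 1·79 = 22]
  79 = 3·22 + 13   → row D = row B − 3·row C = (13, −3, 4)   [check: −3·101 + 4·79 = 13]
  22 = 1·13 + 9   → row E = row C − 1·row D = (9, 4, −5)   [check: 4·101 − 5·79 = 9]
  13 = 1·9 + 4   → row F = row D − 1·row E = (4, −7, 9)   [check: −7·101 + 9·79 = 4]
  9 = 2·4 + 1   → row G = row E − 2·row F = (1, 18, −23)   [check: 18·101 − 23·79 = 1]
  4 = 4·1 + 0   → remainder 0, stop. gcd = 1 (last nonzero row G).
The gcd is 1, so 79 is invertible mod 101. The last nonzero row gives 18·101 − 23·79 = 1, so t = −23. So 79^(−1) ≡ −23 ≡ 78 (mod 101). Verify: 79 · 78 = 6162 ≡ 1 (mod 101). ✓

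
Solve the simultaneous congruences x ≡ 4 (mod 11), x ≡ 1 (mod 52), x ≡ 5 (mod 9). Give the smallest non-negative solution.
The moduli 11, 52, 9 are pairwise coprime, so by the CRT there is a unique solution mod 11·52·9 = 5148.
Solve by successive substitution. Start with x ≡ 4 (mod 11).
  Combine with x ≡ 1 (mod 52): write x = 4 + 11·t and require 4 + 11·t ≡ 1 (mod 52), i.e. 11·t ≡ 1 − 4 ≡ 49 (mod 52). Since 11^(−1) ≡ 19 (mod 52), t ≡ 19·49 ≡ 47 (mod 52). So x ≡ 4 + 11·47 = 521 (mod 572).
  Combine with x ≡ 5 (mod 9): write x = 521 + 572·t and require 521 + 572·t ≡ 5 (mod 9), i.e. 572·t ≡ 5 − 521 ≡ 6 (mod 9). Since 572^(−1) ≡ 2 (mod 9) (572 ≡ 5 (mod 9)), t ≡ 2·6 ≡ 3 (mod 9). So x ≡ 521 + 572·3 = 2237 (mod 5148).
Unique solution in [0, 5148): x = 2237.

Final answer: x ≡ 2237 (mod 5148); the representative in [0, 5148) is 2237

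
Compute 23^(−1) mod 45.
Apply the extended Euclidean algorithm to (45, 23), tracking rows (r, s, t) with s·45 + t·23 = r. Each division r_prev = q·r_cur + r_new produces the new row as (previous row) − q·(current row):
  row A: (45, 1, 0)   [1·45 + 0·23 = 45]
  row B: (23, 0, 1)   [0·45 + 1·23 = 23]
  45 = 1·23 + 22   → row C = row A − 1·row B = (22, 1, −1)   [check: 1·45 − 1·23 = 22]
  23 = 1·22 + 1   → row D = row B − 1·row C = (1, −1, 2)   [check: −1·45 + 2·23 = 1]
  22 = 22·1 + 0   → remainder 0, stop. gcd = 1 (last nonzero row D).
The gcd is 1, so 23 is invertible mod 45. The last nonzero row gives −1·45 + 2·23 = 1, so t = 2. So 23^(−1) ≡ 2 (mod 45). Verify: 23 · 2 = 46 ≡ 1 (mod 45). ✓

Final answer: 23^(−1) ≡ 2 (mod 45)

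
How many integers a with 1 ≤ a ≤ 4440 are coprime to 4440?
1152

The number of a ∈ {1, ..., 4440} with gcd(a, 4440) = 1 is by definition Euler's totient φ(4440). φ is multiplicative, with φ(p^e) = p^e − p^(e−1). Factorise 4440 = 2^3 · 3 · 5 · 37. Then
  φ(4440) = (2^3 − 2^2) · (3 − 1) · (5 − 1) · (37 − 1) = 4 · 2 · 4 · 36 = 1152.
So there are 1152 such integers.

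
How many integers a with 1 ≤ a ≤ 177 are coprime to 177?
The number of a ∈ {1, ..., 177} with gcd(a, 177) = 1 is by definition Euler's totient φ(177). φ is multiplicative, with φ(p^e) = p^e − p^(e−1). Factorise 177 = 3 · 59. Then
  φ(177) = (3 − 1) · (59 − 1) = 2 · 58 = 116.
So there are 116 such integers.

Final answer: 116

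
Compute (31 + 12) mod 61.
Both summands are already reduced mod 61. 31 + 12 = 43; 43 = 0·61 + 43, so (31 + 12) mod 61 = 43.

Final answer: 43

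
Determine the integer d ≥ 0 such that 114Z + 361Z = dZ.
(114, 361) = (19); d = 19

In the PID Z, (a, b) is generated by gcd(a, b). Compute gcd(361, 114) with the extended Euclidean algorithm, tracking rows (r, s, t) with s·361 + t·114 = r:
  row A: (361, 1, 0)   [1·361 + 0·114 = 361]
  row B: (114, 0, 1)   [0·361 + 1·114 = 114]
  361 = 3·114 + 19   → row C = row A − 3·row B = (19, 1, −3)   [check: 1·361 − 3·114 = 19]
  114 = 6·19 + 0   → remainder 0, stop. gcd = 19 (last nonzero row C).
So gcd(114, 361) = 19, with Bézout identity 1·361 − 3·114 = 19. Containment (⊇): the Bézout identity exhibits 19 as an element of (114, 361), giving (19) ⊆ (114, 361). Containment (⊆): since 19 | 114 and 19 | 361 (114 = 19·6, 361 = 19·19), every Z-linear combination of 114 and 361 is divisible by 19, so (114, 361) ⊆ (19). Therefore (114, 361) = (19), d = 19.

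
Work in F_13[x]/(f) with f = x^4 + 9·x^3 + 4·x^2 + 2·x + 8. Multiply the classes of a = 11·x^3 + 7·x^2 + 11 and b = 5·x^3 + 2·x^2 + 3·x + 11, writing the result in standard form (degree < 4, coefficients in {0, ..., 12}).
Multiply as integer polynomials: a · b = 55·x^6 + 57·x^5 + 47·x^4 + 197·x^3 + 99·x^2 + 33·x + 121. Reducing coefficients mod 13: a · b ≡ 3·x^6 + 5·x^5 + 8·x^4 + 2·x^3 + 8·x^2 + 7·x + 4. Now divide by f(x) = x^4 + 9·x^3 + 4·x^2 + 2·x + 8 in F_13[x], eliminating the leading term at each step:
  leading term 3·x^6: subtract (3·x^2)·f(x) = 3·x^6 + x^5 + 12·x^4 + 6·x^3 + 11·x^2, leaving 4·x^5 + 9·x^4 + 9·x^3 + 10·x^2 + 7·x + 4 (coefficients mod 13)
  leading term 4·x^5: subtract (4·x)·f(x) = 4·x^5 + 10·x^4 + 3·x^3 + 8·x^2 + 6·x, leaving 12·x^4 + 6·x^3 + 2·x^2 + x + 4 (coefficients mod 13)
  leading term 12·x^4: subtract (12)·f(x) = 12·x^4 + 4·x^3 + 9·x^2 + 11·x + 5, leaving 2·x^3 + 6·x^2 + 3·x + 12 (coefficients mod 13)
The degree is now < 4, so this is the remainder. Hence a · b ≡ 2·x^3 + 6·x^2 + 3·x + 12 in F_13[x]/(f).

Final answer: a · b ≡ 2·x^3 + 6·x^2 + 3·x + 12 (mod f(x))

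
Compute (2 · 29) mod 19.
Reduce the factors first: 29 ≡ 10 (mod 19), so 2 · 29 ≡ 2 · 10 (mod 19). 2 · 10 = 20. Dividing by 19: 20 = 1·19 + 1. So (2 · 29) mod 19 = 1.

Final answer: 1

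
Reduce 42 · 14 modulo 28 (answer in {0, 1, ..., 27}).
0

Reduce the factors first: 42 ≡ 14 (mod 28), so 42 · 14 ≡ 14 · 14 (mod 28). 14 · 14 = 196. Dividing by 28: 196 = 7·28 + 0. So (42 · 14) mod 28 = 0.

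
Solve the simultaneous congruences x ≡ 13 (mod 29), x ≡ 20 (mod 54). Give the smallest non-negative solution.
x ≡ 506 (mod 1566); the representative in [0, 1566) is 506

The moduli 29, 54 are pairwise coprime, so by the CRT there is a unique solution mod 29·54 = 1566.
Solve by successive substitution. Start with x ≡ 13 (mod 29).
  Combine with x ≡ 20 (mod 54): write x = 13 + 29·t and require 13 + 29·t ≡ 20 (mod 54), i.e. 29·t ≡ 20 − 13 ≡ 7 (mod 54). Since 29^(−1) ≡ 41 (mod 54), t ≡ 41·7 ≡ 17 (mod 54). So x ≡ 13 + 29·17 = 506 (mod 1566).
Unique solution in [0, 1566): x = 506.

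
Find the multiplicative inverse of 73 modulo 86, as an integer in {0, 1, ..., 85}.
73^(−1) ≡ 33 (mod 86)

Apply the extended Euclidean algorithm to (86, 73), tracking rows (r, s, t) with s·86 + t·73 = r. Each division r_prev = q·r_cur + r_new produces the new row as (previous row) − q·(current row):
  row A: (86, 1, 0)   [1·86 + 0·73 = 86]
  row B: (73, 0, 1)   [0·86 + 1·73 = 73]
  86 = 1·73 + 13   → row C = row A − 1·row B = (13, 1, −1)   [check: 1·86 − 1·73 = 13]
  73 = 5·13 + 8   → row D = row B − 5·row C = (8, −5, 6)   [check: −5·86 + 6·73 = 8]
  13 = 1·8 + 5   → row E = row C − 1·row D = (5, 6, −7)   [check: 6·86 − 7·73 = 5]
  8 = 1·5 + 3   → row F = row D − 1·row E = (3, −11, 13)   [check: −11·86 + 13·73 = 3]
  5 = 1·3 + 2   → row G = row E − 1·row F = (2, 17, −20)   [check: 17·86 − 20·73 = 2]
  3 = 1·2 + 1   → row H = row F − 1·row G = (1, −28, 33)   [check: −28·86 + 33·73 = 1]
  2 = 2·1 + 0   → remainder 0, stop. gcd = 1 (last nonzero row H).
The gcd is 1, so 73 is invertible mod 86. The last nonzero row gives −28·86 + 33·73 = 1, so t = 33. So 73^(−1) ≡ 33 (mod 86). Verify: 73 · 33 = 2409 ≡ 1 (mod 86). ✓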